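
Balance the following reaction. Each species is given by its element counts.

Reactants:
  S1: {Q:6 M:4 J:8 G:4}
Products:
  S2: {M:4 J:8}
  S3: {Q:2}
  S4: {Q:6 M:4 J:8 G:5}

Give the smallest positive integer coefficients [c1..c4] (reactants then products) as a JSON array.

Coefficients: [5, 1, 3, 4]

Q: 5·6 = 30 | 1·0+3·2+4·6 = 30
M: 5·4 = 20 | 1·4+3·0+4·4 = 20
J: 5·8 = 40 | 1·8+3·0+4·8 = 40
G: 5·4 = 20 | 1·0+3·0+4·5 = 20
gcd(5,1,3,4) = 1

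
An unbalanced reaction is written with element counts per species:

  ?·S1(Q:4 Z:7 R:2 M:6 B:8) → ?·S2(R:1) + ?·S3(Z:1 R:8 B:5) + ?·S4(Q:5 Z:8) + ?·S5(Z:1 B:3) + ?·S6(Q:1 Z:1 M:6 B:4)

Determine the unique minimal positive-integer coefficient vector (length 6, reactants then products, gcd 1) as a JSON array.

Q: 5·4 = 20 | 2·0+1·0+3·5+5·0+5·1 = 20
Z: 5·7 = 35 | 2·0+1·1+3·8+5·1+5·1 = 35
R: 5·2 = 10 | 2·1+1·8+3·0+5·0+5·0 = 10
M: 5·6 = 30 | 2·0+1·0+3·0+5·0+5·6 = 30
B: 5·8 = 40 | 2·0+1·5+3·0+5·3+5·4 = 40
gcd(5,2,1,3,5,5) = 1

Coefficients: [5, 2, 1, 3, 5, 5]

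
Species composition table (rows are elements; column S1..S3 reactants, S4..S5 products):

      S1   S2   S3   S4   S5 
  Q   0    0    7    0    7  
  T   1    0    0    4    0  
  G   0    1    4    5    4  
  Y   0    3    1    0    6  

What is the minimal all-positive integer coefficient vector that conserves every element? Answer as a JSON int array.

Q: 4·0+5·0+3·7 = 21 | 1·0+3·7 = 21
T: 4·1+5·0+3·0 = 4 | 1·4+3·0 = 4
G: 4·0+5·1+3·4 = 17 | 1·5+3·4 = 17
Y: 4·0+5·3+3·1 = 18 | 1·0+3·6 = 18
gcd(4,5,3,1,3) = 1

Coefficients: [4, 5, 3, 1, 3]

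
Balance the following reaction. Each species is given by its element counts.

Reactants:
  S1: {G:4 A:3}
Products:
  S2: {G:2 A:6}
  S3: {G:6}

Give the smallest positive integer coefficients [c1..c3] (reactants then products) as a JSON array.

Coefficients: [2, 1, 1]

G: 2·4 = 8 | 1·2+1·6 = 8
A: 2·3 = 6 | 1·6+1·0 = 6
gcd(2,1,1) = 1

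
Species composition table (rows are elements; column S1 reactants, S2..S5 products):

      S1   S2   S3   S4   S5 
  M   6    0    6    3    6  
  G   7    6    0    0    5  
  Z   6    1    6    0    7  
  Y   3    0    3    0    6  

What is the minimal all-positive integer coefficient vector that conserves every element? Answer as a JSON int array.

M: 5·6 = 30 | 5·0+3·6+2·3+1·6 = 30
G: 5·7 = 35 | 5·6+3·0+2·0+1·5 = 35
Z: 5·6 = 30 | 5·1+3·6+2·0+1·7 = 30
Y: 5·3 = 15 | 5·0+3·3+2·0+1·6 = 15
gcd(5,5,3,2,1) = 1

Coefficients: [5, 5, 3, 2, 1]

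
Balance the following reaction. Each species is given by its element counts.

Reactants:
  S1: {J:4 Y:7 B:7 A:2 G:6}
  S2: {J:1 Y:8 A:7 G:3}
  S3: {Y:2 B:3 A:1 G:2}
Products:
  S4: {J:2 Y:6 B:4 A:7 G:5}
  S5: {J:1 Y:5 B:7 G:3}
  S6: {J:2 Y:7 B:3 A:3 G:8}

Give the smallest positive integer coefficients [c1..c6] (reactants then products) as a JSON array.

J: 2·4+1·1+6·0 = 9 | 2·2+3·1+1·2 = 9
Y: 2·7+1·8+6·2 = 34 | 2·6+3·5+1·7 = 34
B: 2·7+1·0+6·3 = 32 | 2·4+3·7+1·3 = 32
A: 2·2+1·7+6·1 = 17 | 2·7+3·0+1·3 = 17
G: 2·6+1·3+6·2 = 27 | 2·5+3·3+1·8 = 27
gcd(2,1,6,2,3,1) = 1

Coefficients: [2, 1, 6, 2, 3, 1]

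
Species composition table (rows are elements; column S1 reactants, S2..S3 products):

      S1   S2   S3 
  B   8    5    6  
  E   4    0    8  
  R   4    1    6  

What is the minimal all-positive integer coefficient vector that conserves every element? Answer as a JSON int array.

Coefficients: [2, 2, 1]

B: 2·8 = 16 | 2·5+1·6 = 16
E: 2·4 = 8 | 2·0+1·8 = 8
R: 2·4 = 8 | 2·1+1·6 = 8
gcd(2,2,1) = 1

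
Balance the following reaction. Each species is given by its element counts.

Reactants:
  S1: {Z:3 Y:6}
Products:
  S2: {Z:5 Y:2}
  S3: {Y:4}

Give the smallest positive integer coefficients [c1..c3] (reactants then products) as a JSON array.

Coefficients: [5, 3, 6]

Z: 5·3 = 15 | 3·5+6·0 = 15
Y: 5·6 = 30 | 3·2+6·4 = 30
gcd(5,3,6) = 1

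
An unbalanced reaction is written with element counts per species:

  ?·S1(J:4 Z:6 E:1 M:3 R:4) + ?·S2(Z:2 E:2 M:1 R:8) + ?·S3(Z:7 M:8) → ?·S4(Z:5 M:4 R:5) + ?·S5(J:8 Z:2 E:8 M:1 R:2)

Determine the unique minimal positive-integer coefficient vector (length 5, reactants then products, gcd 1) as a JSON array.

J: 2·4+3·0+2·0 = 8 | 6·0+1·8 = 8
Z: 2·6+3·2+2·7 = 32 | 6·5+1·2 = 32
E: 2·1+3·2+2·0 = 8 | 6·0+1·8 = 8
M: 2·3+3·1+2·8 = 25 | 6·4+1·1 = 25
R: 2·4+3·8+2·0 = 32 | 6·5+1·2 = 32
gcd(2,3,2,6,1) = 1

Coefficients: [2, 3, 2, 6, 1]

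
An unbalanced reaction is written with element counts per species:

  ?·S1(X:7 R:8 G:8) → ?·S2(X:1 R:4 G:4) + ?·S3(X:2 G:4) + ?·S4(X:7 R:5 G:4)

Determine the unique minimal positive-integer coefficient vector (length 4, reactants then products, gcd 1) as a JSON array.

X: 5·7 = 35 | 5·1+1·2+4·7 = 35
R: 5·8 = 40 | 5·4+1·0+4·5 = 40
G: 5·8 = 40 | 5·4+1·4+4·4 = 40
gcd(5,5,1,4) = 1

Coefficients: [5, 5, 1, 4]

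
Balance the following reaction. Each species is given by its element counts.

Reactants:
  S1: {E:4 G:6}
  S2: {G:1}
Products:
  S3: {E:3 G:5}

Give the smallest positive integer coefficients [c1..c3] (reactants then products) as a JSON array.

E: 3·4+2·0 = 12 | 4·3 = 12
G: 3·6+2·1 = 20 | 4·5 = 20
gcd(3,2,4) = 1

Coefficients: [3, 2, 4]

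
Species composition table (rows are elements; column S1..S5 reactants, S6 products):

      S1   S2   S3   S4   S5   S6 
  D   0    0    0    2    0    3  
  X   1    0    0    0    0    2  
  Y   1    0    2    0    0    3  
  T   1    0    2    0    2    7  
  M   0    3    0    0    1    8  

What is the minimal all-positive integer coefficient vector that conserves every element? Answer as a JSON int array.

D: 4·0+4·0+1·0+3·2+4·0 = 6 | 2·3 = 6
X: 4·1+4·0+1·0+3·0+4·0 = 4 | 2·2 = 4
Y: 4·1+4·0+1·2+3·0+4·0 = 6 | 2·3 = 6
T: 4·1+4·0+1·2+3·0+4·2 = 14 | 2·7 = 14
M: 4·0+4·3+1·0+3·0+4·1 = 16 | 2·8 = 16
gcd(4,4,1,3,4,2) = 1

Coefficients: [4, 4, 1, 3, 4, 2]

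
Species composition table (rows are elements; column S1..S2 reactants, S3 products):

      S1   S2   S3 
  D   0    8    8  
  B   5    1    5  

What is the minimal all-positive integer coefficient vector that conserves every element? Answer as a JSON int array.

Coefficients: [4, 5, 5]

D: 4·0+5·8 = 40 | 5·8 = 40
B: 4·5+5·1 = 25 | 5·5 = 25
gcd(4,5,5) = 1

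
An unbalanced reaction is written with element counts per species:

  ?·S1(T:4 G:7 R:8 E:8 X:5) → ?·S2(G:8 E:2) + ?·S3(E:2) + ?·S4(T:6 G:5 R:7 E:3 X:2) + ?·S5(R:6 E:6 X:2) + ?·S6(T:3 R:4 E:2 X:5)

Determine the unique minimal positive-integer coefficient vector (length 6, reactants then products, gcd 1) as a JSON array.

Coefficients: [6, 4, 4, 2, 3, 4]

T: 6·4 = 24 | 4·0+4·0+2·6+3·0+4·3 = 24
G: 6·7 = 42 | 4·8+4·0+2·5+3·0+4·0 = 42
R: 6·8 = 48 | 4·0+4·0+2·7+3·6+4·4 = 48
E: 6·8 = 48 | 4·2+4·2+2·3+3·6+4·2 = 48
X: 6·5 = 30 | 4·0+4·0+2·2+3·2+4·5 = 30
gcd(6,4,4,2,3,4) = 1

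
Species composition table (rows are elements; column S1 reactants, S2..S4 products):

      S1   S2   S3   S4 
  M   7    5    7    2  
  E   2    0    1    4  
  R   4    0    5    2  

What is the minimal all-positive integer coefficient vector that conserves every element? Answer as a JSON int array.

Coefficients: [3, 1, 2, 1]

M: 3·7 = 21 | 1·5+2·7+1·2 = 21
E: 3·2 = 6 | 1·0+2·1+1·4 = 6
R: 3·4 = 12 | 1·0+2·5+1·2 = 12
gcd(3,1,2,1) = 1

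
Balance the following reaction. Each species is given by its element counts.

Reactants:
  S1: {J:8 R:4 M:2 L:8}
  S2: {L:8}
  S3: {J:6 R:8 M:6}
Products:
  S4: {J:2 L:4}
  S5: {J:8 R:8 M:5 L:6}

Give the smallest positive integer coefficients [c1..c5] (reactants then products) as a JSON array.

J: 2·8+1·0+1·6 = 22 | 3·2+2·8 = 22
R: 2·4+1·0+1·8 = 16 | 3·0+2·8 = 16
M: 2·2+1·0+1·6 = 10 | 3·0+2·5 = 10
L: 2·8+1·8+1·0 = 24 | 3·4+2·6 = 24
gcd(2,1,1,3,2) = 1

Coefficients: [2, 1, 1, 3, 2]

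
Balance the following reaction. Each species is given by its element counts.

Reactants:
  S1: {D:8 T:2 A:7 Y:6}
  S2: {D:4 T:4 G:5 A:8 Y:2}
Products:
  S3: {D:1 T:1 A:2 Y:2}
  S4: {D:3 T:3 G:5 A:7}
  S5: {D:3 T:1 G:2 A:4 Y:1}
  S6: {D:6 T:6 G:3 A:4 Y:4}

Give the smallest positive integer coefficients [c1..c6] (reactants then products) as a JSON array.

D: 2·8+5·4 = 36 | 6·1+2·3+6·3+1·6 = 36
T: 2·2+5·4 = 24 | 6·1+2·3+6·1+1·6 = 24
G: 2·0+5·5 = 25 | 6·0+2·5+6·2+1·3 = 25
A: 2·7+5·8 = 54 | 6·2+2·7+6·4+1·4 = 54
Y: 2·6+5·2 = 22 | 6·2+2·0+6·1+1·4 = 22
gcd(2,5,6,2,6,1) = 1

Coefficients: [2, 5, 6, 2, 6, 1]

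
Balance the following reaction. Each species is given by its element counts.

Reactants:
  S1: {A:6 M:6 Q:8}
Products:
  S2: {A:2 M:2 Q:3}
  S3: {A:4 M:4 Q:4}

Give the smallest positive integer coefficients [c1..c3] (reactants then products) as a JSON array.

Coefficients: [2, 4, 1]

A: 2·6 = 12 | 4·2+1·4 = 12
M: 2·6 = 12 | 4·2+1·4 = 12
Q: 2·8 = 16 | 4·3+1·4 = 16
gcd(2,4,1) = 1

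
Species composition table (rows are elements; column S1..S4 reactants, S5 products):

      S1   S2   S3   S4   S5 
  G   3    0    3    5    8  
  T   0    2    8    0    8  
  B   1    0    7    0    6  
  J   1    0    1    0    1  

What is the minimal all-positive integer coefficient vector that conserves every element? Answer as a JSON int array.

G: 1·3+4·0+5·3+6·5 = 48 | 6·8 = 48
T: 1·0+4·2+5·8+6·0 = 48 | 6·8 = 48
B: 1·1+4·0+5·7+6·0 = 36 | 6·6 = 36
J: 1·1+4·0+5·1+6·0 = 6 | 6·1 = 6
gcd(1,4,5,6,6) = 1

Coefficients: [1, 4, 5, 6, 6]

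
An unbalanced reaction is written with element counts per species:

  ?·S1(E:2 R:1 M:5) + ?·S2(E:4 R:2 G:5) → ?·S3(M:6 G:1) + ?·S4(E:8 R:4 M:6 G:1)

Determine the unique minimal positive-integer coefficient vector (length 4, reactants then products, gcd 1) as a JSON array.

E: 6·2+1·4 = 16 | 3·0+2·8 = 16
R: 6·1+1·2 = 8 | 3·0+2·4 = 8
M: 6·5+1·0 = 30 | 3·6+2·6 = 30
G: 6·0+1·5 = 5 | 3·1+2·1 = 5
gcd(6,1,3,2) = 1

Coefficients: [6, 1, 3, 2]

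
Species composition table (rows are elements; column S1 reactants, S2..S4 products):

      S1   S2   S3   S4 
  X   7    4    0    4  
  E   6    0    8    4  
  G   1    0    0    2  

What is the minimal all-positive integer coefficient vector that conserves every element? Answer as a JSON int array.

Coefficients: [4, 5, 2, 2]

X: 4·7 = 28 | 5·4+2·0+2·4 = 28
E: 4·6 = 24 | 5·0+2·8+2·4 = 24
G: 4·1 = 4 | 5·0+2·0+2·2 = 4
gcd(4,5,2,2) = 1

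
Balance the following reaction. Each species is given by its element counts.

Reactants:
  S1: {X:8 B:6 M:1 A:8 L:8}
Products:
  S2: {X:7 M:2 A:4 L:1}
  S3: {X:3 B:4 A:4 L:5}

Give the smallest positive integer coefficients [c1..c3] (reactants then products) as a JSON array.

X: 2·8 = 16 | 1·7+3·3 = 16
B: 2·6 = 12 | 1·0+3·4 = 12
M: 2·1 = 2 | 1·2+3·0 = 2
A: 2·8 = 16 | 1·4+3·4 = 16
L: 2·8 = 16 | 1·1+3·5 = 16
gcd(2,1,3) = 1

Coefficients: [2, 1, 3]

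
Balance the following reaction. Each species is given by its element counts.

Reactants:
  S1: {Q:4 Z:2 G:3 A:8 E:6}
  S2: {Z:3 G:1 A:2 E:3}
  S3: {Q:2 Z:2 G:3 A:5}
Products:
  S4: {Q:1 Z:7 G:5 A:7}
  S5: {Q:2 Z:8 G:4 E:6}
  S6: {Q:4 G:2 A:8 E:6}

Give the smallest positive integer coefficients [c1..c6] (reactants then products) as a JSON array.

Q: 6·4+2·0+2·2 = 28 | 2·1+1·2+6·4 = 28
Z: 6·2+2·3+2·2 = 22 | 2·7+1·8+6·0 = 22
G: 6·3+2·1+2·3 = 26 | 2·5+1·4+6·2 = 26
A: 6·8+2·2+2·5 = 62 | 2·7+1·0+6·8 = 62
E: 6·6+2·3+2·0 = 42 | 2·0+1·6+6·6 = 42
gcd(6,2,2,2,1,6) = 1

Coefficients: [6, 2, 2, 2, 1, 6]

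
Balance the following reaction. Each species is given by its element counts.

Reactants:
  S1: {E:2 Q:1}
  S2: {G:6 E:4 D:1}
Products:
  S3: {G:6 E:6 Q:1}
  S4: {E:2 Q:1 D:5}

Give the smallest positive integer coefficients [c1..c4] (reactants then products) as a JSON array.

Coefficients: [6, 5, 5, 1]

G: 6·0+5·6 = 30 | 5·6+1·0 = 30
E: 6·2+5·4 = 32 | 5·6+1·2 = 32
Q: 6·1+5·0 = 6 | 5·1+1·1 = 6
D: 6·0+5·1 = 5 | 5·0+1·5 = 5
gcd(6,5,5,1) = 1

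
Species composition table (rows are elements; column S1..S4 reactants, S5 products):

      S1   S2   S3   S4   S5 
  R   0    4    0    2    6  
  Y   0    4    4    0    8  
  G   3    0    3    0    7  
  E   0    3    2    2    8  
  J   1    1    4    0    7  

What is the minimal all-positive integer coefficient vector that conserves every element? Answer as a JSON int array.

R: 3·0+2·4+4·0+5·2 = 18 | 3·6 = 18
Y: 3·0+2·4+4·4+5·0 = 24 | 3·8 = 24
G: 3·3+2·0+4·3+5·0 = 21 | 3·7 = 21
E: 3·0+2·3+4·2+5·2 = 24 | 3·8 = 24
J: 3·1+2·1+4·4+5·0 = 21 | 3·7 = 21
gcd(3,2,4,5,3) = 1

Coefficients: [3, 2, 4, 5, 3]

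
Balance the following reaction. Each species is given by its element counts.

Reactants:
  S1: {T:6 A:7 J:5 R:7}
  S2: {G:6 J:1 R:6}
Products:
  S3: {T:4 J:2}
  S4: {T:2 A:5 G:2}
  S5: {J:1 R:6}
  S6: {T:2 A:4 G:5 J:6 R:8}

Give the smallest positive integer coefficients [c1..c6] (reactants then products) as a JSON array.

T: 4·6+3·0 = 24 | 3·4+4·2+5·0+2·2 = 24
A: 4·7+3·0 = 28 | 3·0+4·5+5·0+2·4 = 28
G: 4·0+3·6 = 18 | 3·0+4·2+5·0+2·5 = 18
J: 4·5+3·1 = 23 | 3·2+4·0+5·1+2·6 = 23
R: 4·7+3·6 = 46 | 3·0+4·0+5·6+2·8 = 46
gcd(4,3,3,4,5,2) = 1

Coefficients: [4, 3, 3, 4, 5, 2]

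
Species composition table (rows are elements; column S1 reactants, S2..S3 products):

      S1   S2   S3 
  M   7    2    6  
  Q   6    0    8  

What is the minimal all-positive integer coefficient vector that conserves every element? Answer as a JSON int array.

Coefficients: [4, 5, 3]

M: 4·7 = 28 | 5·2+3·6 = 28
Q: 4·6 = 24 | 5·0+3·8 = 24
gcd(4,5,3) = 1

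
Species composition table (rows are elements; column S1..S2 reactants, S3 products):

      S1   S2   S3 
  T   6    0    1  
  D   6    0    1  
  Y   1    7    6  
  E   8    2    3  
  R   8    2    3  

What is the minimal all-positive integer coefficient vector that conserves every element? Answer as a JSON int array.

T: 1·6+5·0 = 6 | 6·1 = 6
D: 1·6+5·0 = 6 | 6·1 = 6
Y: 1·1+5·7 = 36 | 6·6 = 36
E: 1·8+5·2 = 18 | 6·3 = 18
R: 1·8+5·2 = 18 | 6·3 = 18
gcd(1,5,6) = 1

Coefficients: [1, 5, 6]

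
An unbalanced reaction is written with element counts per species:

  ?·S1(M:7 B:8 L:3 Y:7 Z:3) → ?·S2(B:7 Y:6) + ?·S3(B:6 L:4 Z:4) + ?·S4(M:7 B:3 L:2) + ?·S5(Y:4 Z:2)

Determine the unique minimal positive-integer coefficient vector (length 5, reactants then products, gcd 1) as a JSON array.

Coefficients: [4, 2, 1, 4, 4]

M: 4·7 = 28 | 2·0+1·0+4·7+4·0 = 28
B: 4·8 = 32 | 2·7+1·6+4·3+4·0 = 32
L: 4·3 = 12 | 2·0+1·4+4·2+4·0 = 12
Y: 4·7 = 28 | 2·6+1·0+4·0+4·4 = 28
Z: 4·3 = 12 | 2·0+1·4+4·0+4·2 = 12
gcd(4,2,1,4,4) = 1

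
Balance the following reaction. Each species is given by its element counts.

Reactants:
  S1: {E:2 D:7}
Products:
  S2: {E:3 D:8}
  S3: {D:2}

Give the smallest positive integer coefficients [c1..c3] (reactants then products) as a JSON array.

E: 6·2 = 12 | 4·3+5·0 = 12
D: 6·7 = 42 | 4·8+5·2 = 42
gcd(6,4,5) = 1

Coefficients: [6, 4, 5]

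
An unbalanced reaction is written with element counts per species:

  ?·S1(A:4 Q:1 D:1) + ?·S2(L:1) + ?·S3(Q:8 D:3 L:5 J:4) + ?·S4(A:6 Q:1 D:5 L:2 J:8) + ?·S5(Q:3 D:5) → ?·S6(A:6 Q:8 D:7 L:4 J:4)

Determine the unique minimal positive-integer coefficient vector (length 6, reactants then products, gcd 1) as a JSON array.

A: 6·4+3·0+3·0+1·6+3·0 = 30 | 5·6 = 30
Q: 6·1+3·0+3·8+1·1+3·3 = 40 | 5·8 = 40
D: 6·1+3·0+3·3+1·5+3·5 = 35 | 5·7 = 35
L: 6·0+3·1+3·5+1·2+3·0 = 20 | 5·4 = 20
J: 6·0+3·0+3·4+1·8+3·0 = 20 | 5·4 = 20
gcd(6,3,3,1,3,5) = 1

Coefficients: [6, 3, 3, 1, 3, 5]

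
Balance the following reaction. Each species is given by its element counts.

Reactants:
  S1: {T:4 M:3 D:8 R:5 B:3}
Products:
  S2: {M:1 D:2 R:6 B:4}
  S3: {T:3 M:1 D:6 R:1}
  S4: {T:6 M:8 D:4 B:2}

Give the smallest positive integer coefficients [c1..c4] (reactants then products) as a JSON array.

Coefficients: [6, 4, 6, 1]

T: 6·4 = 24 | 4·0+6·3+1·6 = 24
M: 6·3 = 18 | 4·1+6·1+1·8 = 18
D: 6·8 = 48 | 4·2+6·6+1·4 = 48
R: 6·5 = 30 | 4·6+6·1+1·0 = 30
B: 6·3 = 18 | 4·4+6·0+1·2 = 18
gcd(6,4,6,1) = 1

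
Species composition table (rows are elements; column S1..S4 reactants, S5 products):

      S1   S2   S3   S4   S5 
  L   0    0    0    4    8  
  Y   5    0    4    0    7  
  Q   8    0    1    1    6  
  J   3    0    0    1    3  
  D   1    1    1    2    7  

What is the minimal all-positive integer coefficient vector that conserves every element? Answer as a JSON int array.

L: 1·0+4·0+4·0+6·4 = 24 | 3·8 = 24
Y: 1·5+4·0+4·4+6·0 = 21 | 3·7 = 21
Q: 1·8+4·0+4·1+6·1 = 18 | 3·6 = 18
J: 1·3+4·0+4·0+6·1 = 9 | 3·3 = 9
D: 1·1+4·1+4·1+6·2 = 21 | 3·7 = 21
gcd(1,4,4,6,3) = 1

Coefficients: [1, 4, 4, 6, 3]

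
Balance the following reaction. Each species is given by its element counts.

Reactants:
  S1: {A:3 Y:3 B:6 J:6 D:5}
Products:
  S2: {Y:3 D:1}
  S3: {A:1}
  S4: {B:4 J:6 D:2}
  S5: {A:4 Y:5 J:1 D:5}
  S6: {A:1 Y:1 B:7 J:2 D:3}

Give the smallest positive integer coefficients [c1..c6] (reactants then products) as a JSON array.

Coefficients: [5, 1, 5, 4, 2, 2]

A: 5·3 = 15 | 1·0+5·1+4·0+2·4+2·1 = 15
Y: 5·3 = 15 | 1·3+5·0+4·0+2·5+2·1 = 15
B: 5·6 = 30 | 1·0+5·0+4·4+2·0+2·7 = 30
J: 5·6 = 30 | 1·0+5·0+4·6+2·1+2·2 = 30
D: 5·5 = 25 | 1·1+5·0+4·2+2·5+2·3 = 25
gcd(5,1,5,4,2,2) = 1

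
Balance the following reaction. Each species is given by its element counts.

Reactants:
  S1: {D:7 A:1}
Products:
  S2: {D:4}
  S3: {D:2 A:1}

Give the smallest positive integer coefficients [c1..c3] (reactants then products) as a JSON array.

D: 4·7 = 28 | 5·4+4·2 = 28
A: 4·1 = 4 | 5·0+4·1 = 4
gcd(4,5,4) = 1

Coefficients: [4, 5, 4]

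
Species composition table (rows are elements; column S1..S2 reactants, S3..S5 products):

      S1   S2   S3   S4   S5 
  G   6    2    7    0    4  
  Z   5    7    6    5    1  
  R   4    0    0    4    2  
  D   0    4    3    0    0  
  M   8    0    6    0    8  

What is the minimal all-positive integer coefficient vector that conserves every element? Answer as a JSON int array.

G: 5·6+3·2 = 36 | 4·7+4·0+2·4 = 36
Z: 5·5+3·7 = 46 | 4·6+4·5+2·1 = 46
R: 5·4+3·0 = 20 | 4·0+4·4+2·2 = 20
D: 5·0+3·4 = 12 | 4·3+4·0+2·0 = 12
M: 5·8+3·0 = 40 | 4·6+4·0+2·8 = 40
gcd(5,3,4,4,2) = 1

Coefficients: [5, 3, 4, 4, 2]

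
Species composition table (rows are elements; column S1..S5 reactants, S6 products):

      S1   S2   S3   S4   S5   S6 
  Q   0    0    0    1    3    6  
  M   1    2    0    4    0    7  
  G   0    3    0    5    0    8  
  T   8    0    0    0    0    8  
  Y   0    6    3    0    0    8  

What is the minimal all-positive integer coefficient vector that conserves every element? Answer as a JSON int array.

Q: 3·0+3·0+2·0+3·1+5·3 = 18 | 3·6 = 18
M: 3·1+3·2+2·0+3·4+5·0 = 21 | 3·7 = 21
G: 3·0+3·3+2·0+3·5+5·0 = 24 | 3·8 = 24
T: 3·8+3·0+2·0+3·0+5·0 = 24 | 3·8 = 24
Y: 3·0+3·6+2·3+3·0+5·0 = 24 | 3·8 = 24
gcd(3,3,2,3,5,3) = 1

Coefficients: [3, 3, 2, 3, 5, 3]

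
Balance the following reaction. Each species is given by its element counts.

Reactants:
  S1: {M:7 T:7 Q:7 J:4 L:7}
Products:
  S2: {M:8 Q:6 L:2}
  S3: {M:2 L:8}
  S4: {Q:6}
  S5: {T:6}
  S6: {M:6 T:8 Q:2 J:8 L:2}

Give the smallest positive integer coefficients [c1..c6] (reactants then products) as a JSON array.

M: 6·7 = 42 | 2·8+4·2+4·0+3·0+3·6 = 42
T: 6·7 = 42 | 2·0+4·0+4·0+3·6+3·8 = 42
Q: 6·7 = 42 | 2·6+4·0+4·6+3·0+3·2 = 42
J: 6·4 = 24 | 2·0+4·0+4·0+3·0+3·8 = 24
L: 6·7 = 42 | 2·2+4·8+4·0+3·0+3·2 = 42
gcd(6,2,4,4,3,3) = 1

Coefficients: [6, 2, 4, 4, 3, 3]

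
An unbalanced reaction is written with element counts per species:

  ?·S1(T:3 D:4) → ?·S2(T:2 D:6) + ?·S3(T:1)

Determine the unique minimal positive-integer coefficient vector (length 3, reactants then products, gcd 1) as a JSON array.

Coefficients: [3, 2, 5]

T: 3·3 = 9 | 2·2+5·1 = 9
D: 3·4 = 12 | 2·6+5·0 = 12
gcd(3,2,5) = 1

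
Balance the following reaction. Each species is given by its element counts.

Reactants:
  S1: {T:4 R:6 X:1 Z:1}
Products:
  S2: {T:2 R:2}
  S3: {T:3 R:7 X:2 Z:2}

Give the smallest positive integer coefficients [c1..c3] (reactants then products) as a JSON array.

T: 4·4 = 16 | 5·2+2·3 = 16
R: 4·6 = 24 | 5·2+2·7 = 24
X: 4·1 = 4 | 5·0+2·2 = 4
Z: 4·1 = 4 | 5·0+2·2 = 4
gcd(4,5,2) = 1

Coefficients: [4, 5, 2]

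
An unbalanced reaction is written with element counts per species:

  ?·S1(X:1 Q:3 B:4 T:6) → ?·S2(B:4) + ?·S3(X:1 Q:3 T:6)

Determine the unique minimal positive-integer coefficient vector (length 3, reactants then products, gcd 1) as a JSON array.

Coefficients: [1, 1, 1]

X: 1·1 = 1 | 1·0+1·1 = 1
Q: 1·3 = 3 | 1·0+1·3 = 3
B: 1·4 = 4 | 1·4+1·0 = 4
T: 1·6 = 6 | 1·0+1·6 = 6
gcd(1,1,1) = 1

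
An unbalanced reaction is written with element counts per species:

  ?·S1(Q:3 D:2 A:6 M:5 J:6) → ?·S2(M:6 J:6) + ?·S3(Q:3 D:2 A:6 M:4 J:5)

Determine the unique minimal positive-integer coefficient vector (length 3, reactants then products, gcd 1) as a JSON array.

Q: 6·3 = 18 | 1·0+6·3 = 18
D: 6·2 = 12 | 1·0+6·2 = 12
A: 6·6 = 36 | 1·0+6·6 = 36
M: 6·5 = 30 | 1·6+6·4 = 30
J: 6·6 = 36 | 1·6+6·5 = 36
gcd(6,1,6) = 1

Coefficients: [6, 1, 6]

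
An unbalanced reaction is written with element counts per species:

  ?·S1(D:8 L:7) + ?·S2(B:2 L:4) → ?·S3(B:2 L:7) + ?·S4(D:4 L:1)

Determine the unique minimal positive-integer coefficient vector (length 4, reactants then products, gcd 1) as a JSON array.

Coefficients: [3, 5, 5, 6]

D: 3·8+5·0 = 24 | 5·0+6·4 = 24
B: 3·0+5·2 = 10 | 5·2+6·0 = 10
L: 3·7+5·4 = 41 | 5·7+6·1 = 41
gcd(3,5,5,6) = 1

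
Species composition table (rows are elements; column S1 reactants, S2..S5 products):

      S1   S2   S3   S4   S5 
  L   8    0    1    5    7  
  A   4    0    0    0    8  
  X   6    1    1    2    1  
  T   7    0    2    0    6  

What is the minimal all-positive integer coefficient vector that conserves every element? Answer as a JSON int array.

Coefficients: [2, 5, 4, 1, 1]

L: 2·8 = 16 | 5·0+4·1+1·5+1·7 = 16
A: 2·4 = 8 | 5·0+4·0+1·0+1·8 = 8
X: 2·6 = 12 | 5·1+4·1+1·2+1·1 = 12
T: 2·7 = 14 | 5·0+4·2+1·0+1·6 = 14
gcd(2,5,4,1,1) = 1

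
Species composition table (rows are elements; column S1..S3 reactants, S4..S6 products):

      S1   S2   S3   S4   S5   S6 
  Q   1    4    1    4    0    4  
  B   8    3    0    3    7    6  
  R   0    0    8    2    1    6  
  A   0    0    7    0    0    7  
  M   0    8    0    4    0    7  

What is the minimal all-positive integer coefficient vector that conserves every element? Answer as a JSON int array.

Q: 4·1+5·4+4·1 = 28 | 3·4+2·0+4·4 = 28
B: 4·8+5·3+4·0 = 47 | 3·3+2·7+4·6 = 47
R: 4·0+5·0+4·8 = 32 | 3·2+2·1+4·6 = 32
A: 4·0+5·0+4·7 = 28 | 3·0+2·0+4·7 = 28
M: 4·0+5·8+4·0 = 40 | 3·4+2·0+4·7 = 40
gcd(4,5,4,3,2,4) = 1

Coefficients: [4, 5, 4, 3, 2, 4]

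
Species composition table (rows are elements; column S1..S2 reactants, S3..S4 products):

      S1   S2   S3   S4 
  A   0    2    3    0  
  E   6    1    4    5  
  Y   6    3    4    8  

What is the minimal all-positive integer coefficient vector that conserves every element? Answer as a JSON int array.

A: 5·0+6·2 = 12 | 4·3+4·0 = 12
E: 5·6+6·1 = 36 | 4·4+4·5 = 36
Y: 5·6+6·3 = 48 | 4·4+4·8 = 48
gcd(5,6,4,4) = 1

Coefficients: [5, 6, 4, 4]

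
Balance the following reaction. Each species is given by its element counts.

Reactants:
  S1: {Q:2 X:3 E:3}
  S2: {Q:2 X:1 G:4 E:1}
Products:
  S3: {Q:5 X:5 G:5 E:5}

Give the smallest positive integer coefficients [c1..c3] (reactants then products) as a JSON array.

Coefficients: [5, 5, 4]

Q: 5·2+5·2 = 20 | 4·5 = 20
X: 5·3+5·1 = 20 | 4·5 = 20
G: 5·0+5·4 = 20 | 4·5 = 20
E: 5·3+5·1 = 20 | 4·5 = 20
gcd(5,5,4) = 1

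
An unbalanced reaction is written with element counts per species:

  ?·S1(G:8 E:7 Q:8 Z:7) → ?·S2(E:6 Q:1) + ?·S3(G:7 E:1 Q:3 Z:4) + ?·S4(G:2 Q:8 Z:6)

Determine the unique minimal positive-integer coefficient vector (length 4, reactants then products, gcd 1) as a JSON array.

G: 2·8 = 16 | 2·0+2·7+1·2 = 16
E: 2·7 = 14 | 2·6+2·1+1·0 = 14
Q: 2·8 = 16 | 2·1+2·3+1·8 = 16
Z: 2·7 = 14 | 2·0+2·4+1·6 = 14
gcd(2,2,2,1) = 1

Coefficients: [2, 2, 2, 1]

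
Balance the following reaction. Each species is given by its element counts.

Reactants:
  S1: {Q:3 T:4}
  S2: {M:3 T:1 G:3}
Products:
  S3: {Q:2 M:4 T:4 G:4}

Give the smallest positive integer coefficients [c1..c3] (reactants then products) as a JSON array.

Q: 2·3+4·0 = 6 | 3·2 = 6
M: 2·0+4·3 = 12 | 3·4 = 12
T: 2·4+4·1 = 12 | 3·4 = 12
G: 2·0+4·3 = 12 | 3·4 = 12
gcd(2,4,3) = 1

Coefficients: [2, 4, 3]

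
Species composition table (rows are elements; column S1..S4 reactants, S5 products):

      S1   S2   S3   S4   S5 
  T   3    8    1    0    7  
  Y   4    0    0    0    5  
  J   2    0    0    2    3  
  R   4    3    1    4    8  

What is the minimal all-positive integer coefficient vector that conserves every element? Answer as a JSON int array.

Coefficients: [5, 1, 5, 1, 4]

T: 5·3+1·8+5·1+1·0 = 28 | 4·7 = 28
Y: 5·4+1·0+5·0+1·0 = 20 | 4·5 = 20
J: 5·2+1·0+5·0+1·2 = 12 | 4·3 = 12
R: 5·4+1·3+5·1+1·4 = 32 | 4·8 = 32
gcd(5,1,5,1,4) = 1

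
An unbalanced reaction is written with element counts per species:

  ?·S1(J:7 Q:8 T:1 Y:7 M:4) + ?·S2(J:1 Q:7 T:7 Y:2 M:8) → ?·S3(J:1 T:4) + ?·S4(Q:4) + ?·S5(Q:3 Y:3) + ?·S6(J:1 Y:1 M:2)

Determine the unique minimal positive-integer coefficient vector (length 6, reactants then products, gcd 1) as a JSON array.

J: 1·7+1·1 = 8 | 2·1+3·0+1·0+6·1 = 8
Q: 1·8+1·7 = 15 | 2·0+3·4+1·3+6·0 = 15
T: 1·1+1·7 = 8 | 2·4+3·0+1·0+6·0 = 8
Y: 1·7+1·2 = 9 | 2·0+3·0+1·3+6·1 = 9
M: 1·4+1·8 = 12 | 2·0+3·0+1·0+6·2 = 12
gcd(1,1,2,3,1,6) = 1

Coefficients: [1, 1, 2, 3, 1, 6]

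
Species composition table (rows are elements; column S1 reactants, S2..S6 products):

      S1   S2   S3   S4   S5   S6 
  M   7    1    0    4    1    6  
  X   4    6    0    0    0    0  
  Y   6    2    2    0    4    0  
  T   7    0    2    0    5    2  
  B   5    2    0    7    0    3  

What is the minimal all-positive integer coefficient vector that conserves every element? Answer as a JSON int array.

M: 6·7 = 42 | 4·1+6·0+1·4+4·1+5·6 = 42
X: 6·4 = 24 | 4·6+6·0+1·0+4·0+5·0 = 24
Y: 6·6 = 36 | 4·2+6·2+1·0+4·4+5·0 = 36
T: 6·7 = 42 | 4·0+6·2+1·0+4·5+5·2 = 42
B: 6·5 = 30 | 4·2+6·0+1·7+4·0+5·3 = 30
gcd(6,4,6,1,4,5) = 1

Coefficients: [6, 4, 6, 1, 4, 5]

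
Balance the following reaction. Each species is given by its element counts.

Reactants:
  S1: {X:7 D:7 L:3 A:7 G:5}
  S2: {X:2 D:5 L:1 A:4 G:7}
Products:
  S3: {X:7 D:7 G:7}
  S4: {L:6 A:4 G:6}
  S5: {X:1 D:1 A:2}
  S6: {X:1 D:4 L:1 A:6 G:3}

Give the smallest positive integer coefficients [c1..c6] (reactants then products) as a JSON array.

Coefficients: [4, 5, 4, 2, 5, 5]

X: 4·7+5·2 = 38 | 4·7+2·0+5·1+5·1 = 38
D: 4·7+5·5 = 53 | 4·7+2·0+5·1+5·4 = 53
L: 4·3+5·1 = 17 | 4·0+2·6+5·0+5·1 = 17
A: 4·7+5·4 = 48 | 4·0+2·4+5·2+5·6 = 48
G: 4·5+5·7 = 55 | 4·7+2·6+5·0+5·3 = 55
gcd(4,5,4,2,5,5) = 1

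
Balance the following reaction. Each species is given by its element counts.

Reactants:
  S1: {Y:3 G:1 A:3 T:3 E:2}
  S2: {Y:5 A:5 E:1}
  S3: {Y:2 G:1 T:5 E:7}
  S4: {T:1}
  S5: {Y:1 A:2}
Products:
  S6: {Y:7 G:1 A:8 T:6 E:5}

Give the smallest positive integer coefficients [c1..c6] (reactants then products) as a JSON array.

Coefficients: [1, 1, 1, 4, 4, 2]

Y: 1·3+1·5+1·2+4·0+4·1 = 14 | 2·7 = 14
G: 1·1+1·0+1·1+4·0+4·0 = 2 | 2·1 = 2
A: 1·3+1·5+1·0+4·0+4·2 = 16 | 2·8 = 16
T: 1·3+1·0+1·5+4·1+4·0 = 12 | 2·6 = 12
E: 1·2+1·1+1·7+4·0+4·0 = 10 | 2·5 = 10
gcd(1,1,1,4,4,2) = 1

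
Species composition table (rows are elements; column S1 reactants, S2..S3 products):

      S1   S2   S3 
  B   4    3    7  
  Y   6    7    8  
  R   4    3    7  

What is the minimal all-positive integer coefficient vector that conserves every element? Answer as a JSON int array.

B: 5·4 = 20 | 2·3+2·7 = 20
Y: 5·6 = 30 | 2·7+2·8 = 30
R: 5·4 = 20 | 2·3+2·7 = 20
gcd(5,2,2) = 1

Coefficients: [5, 2, 2]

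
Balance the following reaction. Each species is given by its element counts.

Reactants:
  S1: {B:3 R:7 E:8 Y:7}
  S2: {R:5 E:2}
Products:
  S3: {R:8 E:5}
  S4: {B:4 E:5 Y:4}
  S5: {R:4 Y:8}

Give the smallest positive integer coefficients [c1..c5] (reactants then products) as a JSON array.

Coefficients: [4, 4, 5, 3, 2]

B: 4·3+4·0 = 12 | 5·0+3·4+2·0 = 12
R: 4·7+4·5 = 48 | 5·8+3·0+2·4 = 48
E: 4·8+4·2 = 40 | 5·5+3·5+2·0 = 40
Y: 4·7+4·0 = 28 | 5·0+3·4+2·8 = 28
gcd(4,4,5,3,2) = 1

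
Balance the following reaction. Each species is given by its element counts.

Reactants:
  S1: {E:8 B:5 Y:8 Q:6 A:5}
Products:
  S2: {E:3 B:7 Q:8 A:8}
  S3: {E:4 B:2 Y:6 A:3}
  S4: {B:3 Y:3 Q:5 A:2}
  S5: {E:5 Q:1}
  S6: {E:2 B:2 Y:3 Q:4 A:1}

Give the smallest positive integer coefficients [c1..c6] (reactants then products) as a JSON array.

Coefficients: [6, 1, 5, 1, 3, 5]

E: 6·8 = 48 | 1·3+5·4+1·0+3·5+5·2 = 48
B: 6·5 = 30 | 1·7+5·2+1·3+3·0+5·2 = 30
Y: 6·8 = 48 | 1·0+5·6+1·3+3·0+5·3 = 48
Q: 6·6 = 36 | 1·8+5·0+1·5+3·1+5·4 = 36
A: 6·5 = 30 | 1·8+5·3+1·2+3·0+5·1 = 30
gcd(6,1,5,1,3,5) = 1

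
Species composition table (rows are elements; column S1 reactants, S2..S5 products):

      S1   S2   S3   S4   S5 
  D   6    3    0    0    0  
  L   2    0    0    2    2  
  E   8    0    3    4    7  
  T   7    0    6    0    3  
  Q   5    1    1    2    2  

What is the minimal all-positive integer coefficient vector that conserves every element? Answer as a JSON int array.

Coefficients: [3, 6, 3, 2, 1]

D: 3·6 = 18 | 6·3+3·0+2·0+1·0 = 18
L: 3·2 = 6 | 6·0+3·0+2·2+1·2 = 6
E: 3·8 = 24 | 6·0+3·3+2·4+1·7 = 24
T: 3·7 = 21 | 6·0+3·6+2·0+1·3 = 21
Q: 3·5 = 15 | 6·1+3·1+2·2+1·2 = 15
gcd(3,6,3,2,1) = 1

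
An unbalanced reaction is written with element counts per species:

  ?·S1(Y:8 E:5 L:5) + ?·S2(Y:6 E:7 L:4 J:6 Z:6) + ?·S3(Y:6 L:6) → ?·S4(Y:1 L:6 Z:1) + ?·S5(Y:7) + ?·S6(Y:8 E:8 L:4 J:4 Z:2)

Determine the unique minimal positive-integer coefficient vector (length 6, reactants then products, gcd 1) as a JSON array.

Coefficients: [2, 2, 5, 6, 4, 3]

Y: 2·8+2·6+5·6 = 58 | 6·1+4·7+3·8 = 58
E: 2·5+2·7+5·0 = 24 | 6·0+4·0+3·8 = 24
L: 2·5+2·4+5·6 = 48 | 6·6+4·0+3·4 = 48
J: 2·0+2·6+5·0 = 12 | 6·0+4·0+3·4 = 12
Z: 2·0+2·6+5·0 = 12 | 6·1+4·0+3·2 = 12
gcd(2,2,5,6,4,3) = 1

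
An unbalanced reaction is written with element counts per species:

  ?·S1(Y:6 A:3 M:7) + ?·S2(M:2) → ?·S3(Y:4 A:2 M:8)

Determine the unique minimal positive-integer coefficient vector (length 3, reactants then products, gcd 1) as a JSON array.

Coefficients: [2, 5, 3]

Y: 2·6+5·0 = 12 | 3·4 = 12
A: 2·3+5·0 = 6 | 3·2 = 6
M: 2·7+5·2 = 24 | 3·8 = 24
gcd(2,5,3) = 1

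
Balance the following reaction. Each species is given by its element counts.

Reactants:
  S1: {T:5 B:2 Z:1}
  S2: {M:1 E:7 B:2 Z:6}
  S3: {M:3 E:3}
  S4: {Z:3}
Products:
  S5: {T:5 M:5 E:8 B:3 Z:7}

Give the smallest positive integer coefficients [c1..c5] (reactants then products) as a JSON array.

T: 2·5+1·0+3·0+2·0 = 10 | 2·5 = 10
M: 2·0+1·1+3·3+2·0 = 10 | 2·5 = 10
E: 2·0+1·7+3·3+2·0 = 16 | 2·8 = 16
B: 2·2+1·2+3·0+2·0 = 6 | 2·3 = 6
Z: 2·1+1·6+3·0+2·3 = 14 | 2·7 = 14
gcd(2,1,3,2,2) = 1

Coefficients: [2, 1, 3, 2, 2]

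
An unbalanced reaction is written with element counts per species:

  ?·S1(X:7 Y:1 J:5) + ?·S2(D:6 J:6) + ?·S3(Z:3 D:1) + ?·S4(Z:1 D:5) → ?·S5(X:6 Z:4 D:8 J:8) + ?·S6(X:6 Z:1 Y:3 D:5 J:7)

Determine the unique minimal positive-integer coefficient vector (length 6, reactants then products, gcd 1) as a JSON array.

Coefficients: [6, 4, 6, 4, 5, 2]

X: 6·7+4·0+6·0+4·0 = 42 | 5·6+2·6 = 42
Z: 6·0+4·0+6·3+4·1 = 22 | 5·4+2·1 = 22
Y: 6·1+4·0+6·0+4·0 = 6 | 5·0+2·3 = 6
D: 6·0+4·6+6·1+4·5 = 50 | 5·8+2·5 = 50
J: 6·5+4·6+6·0+4·0 = 54 | 5·8+2·7 = 54
gcd(6,4,6,4,5,2) = 1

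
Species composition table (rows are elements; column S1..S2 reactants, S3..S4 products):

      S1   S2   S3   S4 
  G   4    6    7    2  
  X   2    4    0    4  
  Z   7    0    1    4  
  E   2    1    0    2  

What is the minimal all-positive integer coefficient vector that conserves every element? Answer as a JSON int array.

Coefficients: [2, 2, 2, 3]

G: 2·4+2·6 = 20 | 2·7+3·2 = 20
X: 2·2+2·4 = 12 | 2·0+3·4 = 12
Z: 2·7+2·0 = 14 | 2·1+3·4 = 14
E: 2·2+2·1 = 6 | 2·0+3·2 = 6
gcd(2,2,2,3) = 1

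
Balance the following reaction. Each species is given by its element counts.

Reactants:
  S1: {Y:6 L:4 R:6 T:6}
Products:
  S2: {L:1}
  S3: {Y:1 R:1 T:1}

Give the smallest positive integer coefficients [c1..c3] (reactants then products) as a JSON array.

Y: 1·6 = 6 | 4·0+6·1 = 6
L: 1·4 = 4 | 4·1+6·0 = 4
R: 1·6 = 6 | 4·0+6·1 = 6
T: 1·6 = 6 | 4·0+6·1 = 6
gcd(1,4,6) = 1

Coefficients: [1, 4, 6]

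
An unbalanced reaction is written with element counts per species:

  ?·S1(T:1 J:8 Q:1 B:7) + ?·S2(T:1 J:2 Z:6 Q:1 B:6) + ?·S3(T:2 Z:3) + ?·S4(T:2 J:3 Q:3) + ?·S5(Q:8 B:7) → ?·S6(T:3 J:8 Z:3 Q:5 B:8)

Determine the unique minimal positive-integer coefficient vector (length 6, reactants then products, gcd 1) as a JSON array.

T: 3·1+2·1+1·2+4·2+1·0 = 15 | 5·3 = 15
J: 3·8+2·2+1·0+4·3+1·0 = 40 | 5·8 = 40
Z: 3·0+2·6+1·3+4·0+1·0 = 15 | 5·3 = 15
Q: 3·1+2·1+1·0+4·3+1·8 = 25 | 5·5 = 25
B: 3·7+2·6+1·0+4·0+1·7 = 40 | 5·8 = 40
gcd(3,2,1,4,1,5) = 1

Coefficients: [3, 2, 1, 4, 1, 5]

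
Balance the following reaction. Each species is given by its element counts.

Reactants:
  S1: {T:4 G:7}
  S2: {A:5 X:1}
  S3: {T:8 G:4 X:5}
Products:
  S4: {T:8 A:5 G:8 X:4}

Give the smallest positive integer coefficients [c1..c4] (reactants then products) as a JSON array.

Coefficients: [4, 5, 3, 5]

T: 4·4+5·0+3·8 = 40 | 5·8 = 40
A: 4·0+5·5+3·0 = 25 | 5·5 = 25
G: 4·7+5·0+3·4 = 40 | 5·8 = 40
X: 4·0+5·1+3·5 = 20 | 5·4 = 20
gcd(4,5,3,5) = 1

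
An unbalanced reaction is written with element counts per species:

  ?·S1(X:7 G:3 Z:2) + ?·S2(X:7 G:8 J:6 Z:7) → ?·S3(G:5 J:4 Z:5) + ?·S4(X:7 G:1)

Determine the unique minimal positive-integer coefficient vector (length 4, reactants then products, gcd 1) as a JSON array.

Coefficients: [1, 4, 6, 5]

X: 1·7+4·7 = 35 | 6·0+5·7 = 35
G: 1·3+4·8 = 35 | 6·5+5·1 = 35
J: 1·0+4·6 = 24 | 6·4+5·0 = 24
Z: 1·2+4·7 = 30 | 6·5+5·0 = 30
gcd(1,4,6,5) = 1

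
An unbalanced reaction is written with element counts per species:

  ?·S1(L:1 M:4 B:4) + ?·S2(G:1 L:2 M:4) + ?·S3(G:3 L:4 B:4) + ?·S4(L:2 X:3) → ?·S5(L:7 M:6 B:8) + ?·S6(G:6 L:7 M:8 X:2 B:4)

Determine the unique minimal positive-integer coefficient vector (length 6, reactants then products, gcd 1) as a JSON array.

G: 3·0+6·1+4·3+2·0 = 18 | 2·0+3·6 = 18
L: 3·1+6·2+4·4+2·2 = 35 | 2·7+3·7 = 35
M: 3·4+6·4+4·0+2·0 = 36 | 2·6+3·8 = 36
X: 3·0+6·0+4·0+2·3 = 6 | 2·0+3·2 = 6
B: 3·4+6·0+4·4+2·0 = 28 | 2·8+3·4 = 28
gcd(3,6,4,2,2,3) = 1

Coefficients: [3, 6, 4, 2, 2, 3]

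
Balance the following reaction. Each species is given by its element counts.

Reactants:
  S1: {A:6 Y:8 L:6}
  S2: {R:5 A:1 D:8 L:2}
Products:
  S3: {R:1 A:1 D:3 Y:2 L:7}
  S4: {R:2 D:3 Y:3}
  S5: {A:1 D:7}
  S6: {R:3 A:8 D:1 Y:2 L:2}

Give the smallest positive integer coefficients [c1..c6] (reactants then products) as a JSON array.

Coefficients: [4, 5, 4, 6, 1, 3]

R: 4·0+5·5 = 25 | 4·1+6·2+1·0+3·3 = 25
A: 4·6+5·1 = 29 | 4·1+6·0+1·1+3·8 = 29
D: 4·0+5·8 = 40 | 4·3+6·3+1·7+3·1 = 40
Y: 4·8+5·0 = 32 | 4·2+6·3+1·0+3·2 = 32
L: 4·6+5·2 = 34 | 4·7+6·0+1·0+3·2 = 34
gcd(4,5,4,6,1,3) = 1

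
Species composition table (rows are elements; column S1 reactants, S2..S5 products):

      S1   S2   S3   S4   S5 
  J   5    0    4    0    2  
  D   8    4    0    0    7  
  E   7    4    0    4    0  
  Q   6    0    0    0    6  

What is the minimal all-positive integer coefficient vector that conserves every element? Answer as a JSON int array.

Coefficients: [4, 1, 3, 6, 4]

J: 4·5 = 20 | 1·0+3·4+6·0+4·2 = 20
D: 4·8 = 32 | 1·4+3·0+6·0+4·7 = 32
E: 4·7 = 28 | 1·4+3·0+6·4+4·0 = 28
Q: 4·6 = 24 | 1·0+3·0+6·0+4·6 = 24
gcd(4,1,3,6,4) = 1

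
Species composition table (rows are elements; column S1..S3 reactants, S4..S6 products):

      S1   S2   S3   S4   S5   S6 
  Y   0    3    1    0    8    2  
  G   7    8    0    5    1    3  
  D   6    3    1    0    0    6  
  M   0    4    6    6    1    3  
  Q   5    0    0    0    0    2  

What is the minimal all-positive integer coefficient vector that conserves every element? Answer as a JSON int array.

Y: 2·0+4·3+6·1 = 18 | 6·0+1·8+5·2 = 18
G: 2·7+4·8+6·0 = 46 | 6·5+1·1+5·3 = 46
D: 2·6+4·3+6·1 = 30 | 6·0+1·0+5·6 = 30
M: 2·0+4·4+6·6 = 52 | 6·6+1·1+5·3 = 52
Q: 2·5+4·0+6·0 = 10 | 6·0+1·0+5·2 = 10
gcd(2,4,6,6,1,5) = 1

Coefficients: [2, 4, 6, 6, 1, 5]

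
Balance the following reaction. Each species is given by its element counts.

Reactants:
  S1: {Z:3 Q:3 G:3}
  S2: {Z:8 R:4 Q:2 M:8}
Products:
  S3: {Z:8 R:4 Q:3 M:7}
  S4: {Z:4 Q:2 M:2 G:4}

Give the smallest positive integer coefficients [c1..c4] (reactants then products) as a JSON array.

Coefficients: [4, 6, 6, 3]

Z: 4·3+6·8 = 60 | 6·8+3·4 = 60
R: 4·0+6·4 = 24 | 6·4+3·0 = 24
Q: 4·3+6·2 = 24 | 6·3+3·2 = 24
M: 4·0+6·8 = 48 | 6·7+3·2 = 48
G: 4·3+6·0 = 12 | 6·0+3·4 = 12
gcd(4,6,6,3) = 1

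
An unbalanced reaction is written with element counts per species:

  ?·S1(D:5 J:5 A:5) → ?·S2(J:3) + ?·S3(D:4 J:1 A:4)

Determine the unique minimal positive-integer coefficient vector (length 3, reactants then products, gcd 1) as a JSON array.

D: 4·5 = 20 | 5·0+5·4 = 20
J: 4·5 = 20 | 5·3+5·1 = 20
A: 4·5 = 20 | 5·0+5·4 = 20
gcd(4,5,5) = 1

Coefficients: [4, 5, 5]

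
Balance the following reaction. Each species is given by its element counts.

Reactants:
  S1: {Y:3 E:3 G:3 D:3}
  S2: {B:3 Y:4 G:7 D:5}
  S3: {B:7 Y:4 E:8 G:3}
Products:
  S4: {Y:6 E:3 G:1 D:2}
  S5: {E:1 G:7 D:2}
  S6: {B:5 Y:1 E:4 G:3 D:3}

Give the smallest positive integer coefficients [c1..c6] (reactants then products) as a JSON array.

B: 6·0+2·3+2·7 = 20 | 5·0+3·0+4·5 = 20
Y: 6·3+2·4+2·4 = 34 | 5·6+3·0+4·1 = 34
E: 6·3+2·0+2·8 = 34 | 5·3+3·1+4·4 = 34
G: 6·3+2·7+2·3 = 38 | 5·1+3·7+4·3 = 38
D: 6·3+2·5+2·0 = 28 | 5·2+3·2+4·3 = 28
gcd(6,2,2,5,3,4) = 1

Coefficients: [6, 2, 2, 5, 3, 4]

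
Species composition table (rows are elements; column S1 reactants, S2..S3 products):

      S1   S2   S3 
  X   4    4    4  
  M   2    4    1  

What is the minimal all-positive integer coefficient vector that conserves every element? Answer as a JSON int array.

Coefficients: [3, 1, 2]

X: 3·4 = 12 | 1·4+2·4 = 12
M: 3·2 = 6 | 1·4+2·1 = 6
gcd(3,1,2) = 1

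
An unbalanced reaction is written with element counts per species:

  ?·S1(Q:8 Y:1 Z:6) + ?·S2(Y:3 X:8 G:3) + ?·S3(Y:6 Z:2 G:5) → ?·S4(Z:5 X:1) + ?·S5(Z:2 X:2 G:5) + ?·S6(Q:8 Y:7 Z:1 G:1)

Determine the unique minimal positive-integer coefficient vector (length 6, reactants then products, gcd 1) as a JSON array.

Coefficients: [6, 2, 5, 6, 5, 6]

Q: 6·8+2·0+5·0 = 48 | 6·0+5·0+6·8 = 48
Y: 6·1+2·3+5·6 = 42 | 6·0+5·0+6·7 = 42
Z: 6·6+2·0+5·2 = 46 | 6·5+5·2+6·1 = 46
X: 6·0+2·8+5·0 = 16 | 6·1+5·2+6·0 = 16
G: 6·0+2·3+5·5 = 31 | 6·0+5·5+6·1 = 31
gcd(6,2,5,6,5,6) = 1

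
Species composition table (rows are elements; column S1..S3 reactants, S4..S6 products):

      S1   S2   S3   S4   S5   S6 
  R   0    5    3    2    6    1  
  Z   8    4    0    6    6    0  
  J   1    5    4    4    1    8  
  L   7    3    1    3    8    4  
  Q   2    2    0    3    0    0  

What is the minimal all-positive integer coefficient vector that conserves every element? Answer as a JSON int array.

Coefficients: [3, 3, 2, 4, 2, 1]

R: 3·0+3·5+2·3 = 21 | 4·2+2·6+1·1 = 21
Z: 3·8+3·4+2·0 = 36 | 4·6+2·6+1·0 = 36
J: 3·1+3·5+2·4 = 26 | 4·4+2·1+1·8 = 26
L: 3·7+3·3+2·1 = 32 | 4·3+2·8+1·4 = 32
Q: 3·2+3·2+2·0 = 12 | 4·3+2·0+1·0 = 12
gcd(3,3,2,4,2,1) = 1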